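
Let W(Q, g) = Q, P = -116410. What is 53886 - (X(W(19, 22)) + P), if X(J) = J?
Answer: 170277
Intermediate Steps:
53886 - (X(W(19, 22)) + P) = 53886 - (19 - 116410) = 53886 - 1*(-116391) = 53886 + 116391 = 170277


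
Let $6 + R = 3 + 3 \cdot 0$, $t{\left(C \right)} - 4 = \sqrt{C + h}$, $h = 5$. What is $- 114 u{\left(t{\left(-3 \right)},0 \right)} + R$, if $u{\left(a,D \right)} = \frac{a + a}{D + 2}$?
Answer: $-459 - 114 \sqrt{2} \approx -620.22$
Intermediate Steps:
$t{\left(C \right)} = 4 + \sqrt{5 + C}$ ($t{\left(C \right)} = 4 + \sqrt{C + 5} = 4 + \sqrt{5 + C}$)
$u{\left(a,D \right)} = \frac{2 a}{2 + D}$
$R = -3$ ($R = -6 + \left(3 + 3 \cdot 0\right) = -6 + \left(3 + 0\right) = -6 + 3 = -3$)
$- 114 u{\left(t{\left(-3 \right)},0 \right)} + R = - 114 \frac{2 \left(4 + \sqrt{5 - 3}\right)}{2 + 0} - 3 = - 114 \frac{2 \left(4 + \sqrt{2}\right)}{2} - 3 = - 114 \cdot 2 \left(4 + \sqrt{2}\right) \frac{1}{2} - 3 = - 114 \left(4 + \sqrt{2}\right) - 3 = \left(-456 - 114 \sqrt{2}\right) - 3 = -459 - 114 \sqrt{2}$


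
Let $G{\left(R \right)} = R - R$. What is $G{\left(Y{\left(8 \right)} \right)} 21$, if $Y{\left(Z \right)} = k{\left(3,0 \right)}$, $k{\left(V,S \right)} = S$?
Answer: $0$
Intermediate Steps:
$Y{\left(Z \right)} = 0$
$G{\left(R \right)} = 0$
$G{\left(Y{\left(8 \right)} \right)} 21 = 0 \cdot 21 = 0$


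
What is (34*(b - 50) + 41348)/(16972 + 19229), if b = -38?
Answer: 38356/36201 ≈ 1.0595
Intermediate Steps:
(34*(b - 50) + 41348)/(16972 + 19229) = (34*(-38 - 50) + 41348)/(16972 + 19229) = (34*(-88) + 41348)/36201 = (-2992 + 41348)*(1/36201) = 38356*(1/36201) = 38356/36201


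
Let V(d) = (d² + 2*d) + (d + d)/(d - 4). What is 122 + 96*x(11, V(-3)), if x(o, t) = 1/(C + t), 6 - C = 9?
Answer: 234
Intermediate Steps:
C = -3 (C = 6 - 1*9 = 6 - 9 = -3)
V(d) = d² + 2*d + 2*d/(-4 + d) (V(d) = (d² + 2*d) + (2*d)/(-4 + d) = (d² + 2*d) + 2*d/(-4 + d) = d² + 2*d + 2*d/(-4 + d))
x(o, t) = 1/(-3 + t)
122 + 96*x(11, V(-3)) = 122 + 96/(-3 - 3*(-6 + (-3)² - 2*(-3))/(-4 - 3)) = 122 + 96/(-3 - 3*(-6 + 9 + 6)/(-7)) = 122 + 96/(-3 - 3*(-⅐)*9) = 122 + 96/(-3 + 27/7) = 122 + 96/(6/7) = 122 + 96*(7/6) = 122 + 112 = 234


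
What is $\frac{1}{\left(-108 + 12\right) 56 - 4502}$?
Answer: $- \frac{1}{9878} \approx -0.00010124$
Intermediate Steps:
$\frac{1}{\left(-108 + 12\right) 56 - 4502} = \frac{1}{\left(-96\right) 56 - 4502} = \frac{1}{-5376 - 4502} = \frac{1}{-9878} = - \frac{1}{9878}$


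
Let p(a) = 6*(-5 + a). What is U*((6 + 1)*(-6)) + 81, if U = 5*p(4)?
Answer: 1341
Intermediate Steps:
p(a) = -30 + 6*a
U = -30 (U = 5*(-30 + 6*4) = 5*(-30 + 24) = 5*(-6) = -30)
U*((6 + 1)*(-6)) + 81 = -30*(6 + 1)*(-6) + 81 = -210*(-6) + 81 = -30*(-42) + 81 = 1260 + 81 = 1341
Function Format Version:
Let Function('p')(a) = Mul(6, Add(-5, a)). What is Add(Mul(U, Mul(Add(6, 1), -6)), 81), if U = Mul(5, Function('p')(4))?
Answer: 1341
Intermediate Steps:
Function('p')(a) = Add(-30, Mul(6, a))
U = -30 (U = Mul(5, Add(-30, Mul(6, 4))) = Mul(5, Add(-30, 24)) = Mul(5, -6) = -30)
Add(Mul(U, Mul(Add(6, 1), -6)), 81) = Add(Mul(-30, Mul(Add(6, 1), -6)), 81) = Add(Mul(-30, Mul(7, -6)), 81) = Add(Mul(-30, -42), 81) = Add(1260, 81) = 1341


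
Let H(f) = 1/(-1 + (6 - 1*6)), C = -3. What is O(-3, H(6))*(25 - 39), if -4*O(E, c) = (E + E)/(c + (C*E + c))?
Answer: -3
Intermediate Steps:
H(f) = -1 (H(f) = 1/(-1 + (6 - 6)) = 1/(-1 + 0) = 1/(-1) = -1)
O(E, c) = -E/(2*(-3*E + 2*c)) (O(E, c) = -(E + E)/(4*(c + (-3*E + c))) = -2*E/(4*(c + (c - 3*E))) = -2*E/(4*(-3*E + 2*c)) = -E/(2*(-3*E + 2*c)))
O(-3, H(6))*(25 - 39) = ((½)*(-3)/(-2*(-1) + 3*(-3)))*(25 - 39) = ((½)*(-3)/(2 - 9))*(-14) = ((½)*(-3)/(-7))*(-14) = ((½)*(-3)*(-⅐))*(-14) = (3/14)*(-14) = -3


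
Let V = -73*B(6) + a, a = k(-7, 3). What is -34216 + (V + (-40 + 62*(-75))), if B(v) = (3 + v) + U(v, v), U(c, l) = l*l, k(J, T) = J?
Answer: -42198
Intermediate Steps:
U(c, l) = l**2
B(v) = 3 + v + v**2 (B(v) = (3 + v) + v**2 = 3 + v + v**2)
a = -7
V = -3292 (V = -73*(3 + 6 + 6**2) - 7 = -73*(3 + 6 + 36) - 7 = -73*45 - 7 = -3285 - 7 = -3292)
-34216 + (V + (-40 + 62*(-75))) = -34216 + (-3292 + (-40 + 62*(-75))) = -34216 + (-3292 + (-40 - 4650)) = -34216 + (-3292 - 4690) = -34216 - 7982 = -42198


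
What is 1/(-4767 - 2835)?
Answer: -1/7602 ≈ -0.00013154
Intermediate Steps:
1/(-4767 - 2835) = 1/(-7602) = -1/7602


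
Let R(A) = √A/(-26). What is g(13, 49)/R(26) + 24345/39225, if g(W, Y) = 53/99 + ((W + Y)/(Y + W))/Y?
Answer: 1623/2615 - 2696*√26/4851 ≈ -2.2132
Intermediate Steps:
R(A) = -√A/26
g(W, Y) = 53/99 + 1/Y (g(W, Y) = 53*(1/99) + ((W + Y)/(W + Y))/Y = 53/99 + 1/Y)
g(13, 49)/R(26) + 24345/39225 = (53/99 + 1/49)/((-√26/26)) + 24345/39225 = (53/99 + 1/49)*(-√26) + 24345*(1/39225) = 2696*(-√26)/4851 + 1623/2615 = -2696*√26/4851 + 1623/2615 = 1623/2615 - 2696*√26/4851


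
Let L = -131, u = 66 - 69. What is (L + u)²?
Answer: 17956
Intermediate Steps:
u = -3
(L + u)² = (-131 - 3)² = (-134)² = 17956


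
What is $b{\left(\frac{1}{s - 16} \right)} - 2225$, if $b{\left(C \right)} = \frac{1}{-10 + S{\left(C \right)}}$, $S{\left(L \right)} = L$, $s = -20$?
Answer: $- \frac{803261}{361} \approx -2225.1$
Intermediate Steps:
$b{\left(C \right)} = \frac{1}{-10 + C}$
$b{\left(\frac{1}{s - 16} \right)} - 2225 = \frac{1}{-10 + \frac{1}{-20 - 16}} - 2225 = \frac{1}{-10 + \frac{1}{-36}} - 2225 = \frac{1}{-10 - \frac{1}{36}} - 2225 = \frac{1}{- \frac{361}{36}} - 2225 = - \frac{36}{361} - 2225 = - \frac{803261}{361}$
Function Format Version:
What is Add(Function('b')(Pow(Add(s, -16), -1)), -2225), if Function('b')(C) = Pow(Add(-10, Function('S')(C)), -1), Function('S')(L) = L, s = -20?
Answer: Rational(-803261, 361) ≈ -2225.1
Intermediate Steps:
Function('b')(C) = Pow(Add(-10, C), -1)
Add(Function('b')(Pow(Add(s, -16), -1)), -2225) = Add(Pow(Add(-10, Pow(Add(-20, -16), -1)), -1), -2225) = Add(Pow(Add(-10, Pow(-36, -1)), -1), -2225) = Add(Pow(Add(-10, Rational(-1, 36)), -1), -2225) = Add(Pow(Rational(-361, 36), -1), -2225) = Add(Rational(-36, 361), -2225) = Rational(-803261, 361)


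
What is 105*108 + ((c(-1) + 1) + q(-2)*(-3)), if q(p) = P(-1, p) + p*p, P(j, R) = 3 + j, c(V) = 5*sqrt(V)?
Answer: 11323 + 5*I ≈ 11323.0 + 5.0*I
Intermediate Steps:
q(p) = 2 + p**2 (q(p) = (3 - 1) + p*p = 2 + p**2)
105*108 + ((c(-1) + 1) + q(-2)*(-3)) = 105*108 + ((5*sqrt(-1) + 1) + (2 + (-2)**2)*(-3)) = 11340 + ((5*I + 1) + (2 + 4)*(-3)) = 11340 + ((1 + 5*I) + 6*(-3)) = 11340 + ((1 + 5*I) - 18) = 11340 + (-17 + 5*I) = 11323 + 5*I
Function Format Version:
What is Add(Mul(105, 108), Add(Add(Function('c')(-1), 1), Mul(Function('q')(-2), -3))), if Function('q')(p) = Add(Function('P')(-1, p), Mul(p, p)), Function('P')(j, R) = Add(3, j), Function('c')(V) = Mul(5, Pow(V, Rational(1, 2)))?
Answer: Add(11323, Mul(5, I)) ≈ Add(11323., Mul(5.0000, I))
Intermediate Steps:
Function('q')(p) = Add(2, Pow(p, 2)) (Function('q')(p) = Add(Add(3, -1), Mul(p, p)) = Add(2, Pow(p, 2)))
Add(Mul(105, 108), Add(Add(Function('c')(-1), 1), Mul(Function('q')(-2), -3))) = Add(Mul(105, 108), Add(Add(Mul(5, Pow(-1, Rational(1, 2))), 1), Mul(Add(2, Pow(-2, 2)), -3))) = Add(11340, Add(Add(Mul(5, I), 1), Mul(Add(2, 4), -3))) = Add(11340, Add(Add(1, Mul(5, I)), Mul(6, -3))) = Add(11340, Add(Add(1, Mul(5, I)), -18)) = Add(11340, Add(-17, Mul(5, I))) = Add(11323, Mul(5, I))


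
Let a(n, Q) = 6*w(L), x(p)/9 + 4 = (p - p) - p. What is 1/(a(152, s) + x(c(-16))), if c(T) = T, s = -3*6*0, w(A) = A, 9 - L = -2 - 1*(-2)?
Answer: 1/162 ≈ 0.0061728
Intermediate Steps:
L = 9 (L = 9 - (-2 - 1*(-2)) = 9 - (-2 + 2) = 9 - 1*0 = 9 + 0 = 9)
s = 0 (s = -18*0 = 0)
x(p) = -36 - 9*p (x(p) = -36 + 9*((p - p) - p) = -36 + 9*(0 - p) = -36 + 9*(-p) = -36 - 9*p)
a(n, Q) = 54 (a(n, Q) = 6*9 = 54)
1/(a(152, s) + x(c(-16))) = 1/(54 + (-36 - 9*(-16))) = 1/(54 + (-36 + 144)) = 1/(54 + 108) = 1/162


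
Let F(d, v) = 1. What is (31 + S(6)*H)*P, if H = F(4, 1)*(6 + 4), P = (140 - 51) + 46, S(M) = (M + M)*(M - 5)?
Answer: 20385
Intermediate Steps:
S(M) = 2*M*(-5 + M) (S(M) = (2*M)*(-5 + M) = 2*M*(-5 + M))
P = 135 (P = 89 + 46 = 135)
H = 10 (H = 1*(6 + 4) = 1*10 = 10)
(31 + S(6)*H)*P = (31 + (2*6*(-5 + 6))*10)*135 = (31 + (2*6*1)*10)*135 = (31 + 12*10)*135 = (31 + 120)*135 = 151*135 = 20385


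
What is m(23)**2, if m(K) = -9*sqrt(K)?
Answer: 1863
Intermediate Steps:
m(23)**2 = (-9*sqrt(23))**2 = 1863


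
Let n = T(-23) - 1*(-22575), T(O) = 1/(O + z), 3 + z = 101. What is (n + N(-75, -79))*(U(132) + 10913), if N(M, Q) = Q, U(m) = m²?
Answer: 47810214737/75 ≈ 6.3747e+8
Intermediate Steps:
z = 98 (z = -3 + 101 = 98)
T(O) = 1/(98 + O) (T(O) = 1/(O + 98) = 1/(98 + O))
n = 1693126/75 (n = 1/(98 - 23) - 1*(-22575) = 1/75 + 22575 = 1693126/75 ≈ 22575.)
(n + N(-75, -79))*(U(132) + 10913) = (1693126/75 - 79)*(132² + 10913) = 1687201*(17424 + 10913)/75 = (1687201/75)*28337 = 47810214737/75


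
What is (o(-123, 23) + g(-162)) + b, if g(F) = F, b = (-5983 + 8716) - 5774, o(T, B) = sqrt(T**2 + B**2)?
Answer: -3203 + sqrt(15658) ≈ -3077.9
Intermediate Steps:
o(T, B) = sqrt(B**2 + T**2)
b = -3041 (b = 2733 - 5774 = -3041)
(o(-123, 23) + g(-162)) + b = (sqrt(23**2 + (-123)**2) - 162) - 3041 = (sqrt(529 + 15129) - 162) - 3041 = (sqrt(15658) - 162) - 3041 = (-162 + sqrt(15658)) - 3041 = -3203 + sqrt(15658)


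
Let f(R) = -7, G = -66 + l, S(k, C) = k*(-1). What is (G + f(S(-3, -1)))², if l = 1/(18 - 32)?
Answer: 1046529/196 ≈ 5339.4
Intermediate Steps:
l = -1/14 (l = 1/(-14) = -1/14 ≈ -0.071429)
S(k, C) = -k
G = -925/14 (G = -66 - 1/14 = -925/14 ≈ -66.071)
(G + f(S(-3, -1)))² = (-925/14 - 7)² = (-1023/14)² = 1046529/196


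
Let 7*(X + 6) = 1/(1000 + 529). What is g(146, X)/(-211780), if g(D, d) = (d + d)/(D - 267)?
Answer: -64217/137134221070 ≈ -4.6828e-7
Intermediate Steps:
X = -64217/10703 (X = -6 + 1/(7*(1000 + 529)) = -6 + (⅐)/1529 = -6 + (⅐)*(1/1529) = -6 + 1/10703 = -64217/10703 ≈ -5.9999)
g(D, d) = 2*d/(-267 + D) (g(D, d) = (2*d)/(-267 + D) = 2*d/(-267 + D))
g(146, X)/(-211780) = (2*(-64217/10703)/(-267 + 146))/(-211780) = (2*(-64217/10703)/(-121))*(-1/211780) = (2*(-64217/10703)*(-1/121))*(-1/211780) = (128434/1295063)*(-1/211780) = -64217/137134221070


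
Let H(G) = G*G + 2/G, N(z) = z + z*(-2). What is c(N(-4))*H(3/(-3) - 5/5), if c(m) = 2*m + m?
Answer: 36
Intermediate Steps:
N(z) = -z (N(z) = z - 2*z = -z)
c(m) = 3*m
H(G) = G² + 2/G
c(N(-4))*H(3/(-3) - 5/5) = (3*(-1*(-4)))*((2 + (3/(-3) - 5/5)³)/(3/(-3) - 5/5)) = (3*4)*((2 + (3*(-⅓) - 5*⅕)³)/(3*(-⅓) - 5*⅕)) = 12*((2 + (-1 - 1)³)/(-1 - 1)) = 12*((2 + (-2)³)/(-2)) = 12*(-(2 - 8)/2) = 12*(-½*(-6)) = 12*3 = 36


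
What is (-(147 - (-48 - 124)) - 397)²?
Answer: 512656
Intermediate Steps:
(-(147 - (-48 - 124)) - 397)² = (-(147 - 1*(-172)) - 397)² = (-(147 + 172) - 397)² = (-1*319 - 397)² = (-319 - 397)² = (-716)² = 512656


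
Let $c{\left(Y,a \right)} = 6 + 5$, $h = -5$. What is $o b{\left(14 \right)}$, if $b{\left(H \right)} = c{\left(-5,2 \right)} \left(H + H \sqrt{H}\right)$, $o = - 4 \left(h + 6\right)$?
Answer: $-616 - 616 \sqrt{14} \approx -2920.9$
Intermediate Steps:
$c{\left(Y,a \right)} = 11$
$o = -4$ ($o = - 4 \left(-5 + 6\right) = \left(-4\right) 1 = -4$)
$b{\left(H \right)} = 11 H + 11 H^{\frac{3}{2}}$ ($b{\left(H \right)} = 11 \left(H + H \sqrt{H}\right) = 11 \left(H + H^{\frac{3}{2}}\right) = 11 H + 11 H^{\frac{3}{2}}$)
$o b{\left(14 \right)} = - 4 \left(11 \cdot 14 + 11 \cdot 14^{\frac{3}{2}}\right) = - 4 \left(154 + 11 \cdot 14 \sqrt{14}\right) = - 4 \left(154 + 154 \sqrt{14}\right) = -616 - 616 \sqrt{14}$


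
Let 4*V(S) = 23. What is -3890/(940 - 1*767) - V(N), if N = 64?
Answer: -19539/692 ≈ -28.236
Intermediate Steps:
V(S) = 23/4 (V(S) = (1/4)*23 = 23/4)
-3890/(940 - 1*767) - V(N) = -3890/(940 - 1*767) - 1*23/4 = -3890/(940 - 767) - 23/4 = -3890/173 - 23/4 = -19539/692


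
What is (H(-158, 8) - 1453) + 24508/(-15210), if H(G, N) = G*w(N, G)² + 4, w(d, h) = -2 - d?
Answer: -131190899/7605 ≈ -17251.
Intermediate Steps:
H(G, N) = 4 + G*(-2 - N)² (H(G, N) = G*(-2 - N)² + 4 = 4 + G*(-2 - N)²)
(H(-158, 8) - 1453) + 24508/(-15210) = ((4 - 158*(2 + 8)²) - 1453) + 24508/(-15210) = ((4 - 158*10²) - 1453) + 24508*(-1/15210) = ((4 - 158*100) - 1453) - 12254/7605 = ((4 - 15800) - 1453) - 12254/7605 = (-15796 - 1453) - 12254/7605 = -17249 - 12254/7605 = -131190899/7605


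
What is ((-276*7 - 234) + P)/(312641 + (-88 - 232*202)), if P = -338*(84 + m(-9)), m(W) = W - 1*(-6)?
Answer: -9848/88563 ≈ -0.11120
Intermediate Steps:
m(W) = 6 + W (m(W) = W + 6 = 6 + W)
P = -27378 (P = -338*(84 + (6 - 9)) = -338*(84 - 3) = -338*81 = -27378)
((-276*7 - 234) + P)/(312641 + (-88 - 232*202)) = ((-276*7 - 234) - 27378)/(312641 + (-88 - 232*202)) = ((-1932 - 234) - 27378)/(312641 + (-88 - 46864)) = (-2166 - 27378)/(312641 - 46952) = -29544/265689 = -29544*1/265689 = -9848/88563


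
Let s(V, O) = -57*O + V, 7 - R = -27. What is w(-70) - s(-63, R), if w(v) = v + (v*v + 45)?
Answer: 6876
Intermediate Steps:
R = 34 (R = 7 - 1*(-27) = 7 + 27 = 34)
s(V, O) = V - 57*O
w(v) = 45 + v + v**2 (w(v) = v + (v**2 + 45) = v + (45 + v**2) = 45 + v + v**2)
w(-70) - s(-63, R) = (45 - 70 + (-70)**2) - (-63 - 57*34) = (45 - 70 + 4900) - (-63 - 1938) = 4875 - 1*(-2001) = 4875 + 2001 = 6876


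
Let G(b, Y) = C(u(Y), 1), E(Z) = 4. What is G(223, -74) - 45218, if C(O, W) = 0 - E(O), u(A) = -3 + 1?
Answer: -45222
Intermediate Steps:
u(A) = -2
C(O, W) = -4 (C(O, W) = 0 - 1*4 = 0 - 4 = -4)
G(b, Y) = -4
G(223, -74) - 45218 = -4 - 45218 = -45222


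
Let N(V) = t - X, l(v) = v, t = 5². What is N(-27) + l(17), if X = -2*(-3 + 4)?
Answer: 44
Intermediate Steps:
t = 25
X = -2 (X = -2*1 = -2)
N(V) = 27 (N(V) = 25 - 1*(-2) = 25 + 2 = 27)
N(-27) + l(17) = 27 + 17 = 44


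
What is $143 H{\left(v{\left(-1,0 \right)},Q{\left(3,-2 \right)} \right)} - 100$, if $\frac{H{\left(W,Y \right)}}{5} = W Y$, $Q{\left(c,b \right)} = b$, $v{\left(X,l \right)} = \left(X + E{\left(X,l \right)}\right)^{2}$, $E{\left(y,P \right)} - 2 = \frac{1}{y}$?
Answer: $-100$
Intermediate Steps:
$E{\left(y,P \right)} = 2 + \frac{1}{y}$
$v{\left(X,l \right)} = \left(2 + X + \frac{1}{X}\right)^{2}$ ($v{\left(X,l \right)} = \left(X + \left(2 + \frac{1}{X}\right)\right)^{2} = \left(2 + X + \frac{1}{X}\right)^{2}$)
$H{\left(W,Y \right)} = 5 W Y$
$143 H{\left(v{\left(-1,0 \right)},Q{\left(3,-2 \right)} \right)} - 100 = 143 \cdot 5 \left(2 - 1 + \frac{1}{-1}\right)^{2} \left(-2\right) - 100 = 143 \cdot 5 \left(2 - 1 - 1\right)^{2} \left(-2\right) - 100 = 143 \cdot 5 \cdot 0^{2} \left(-2\right) - 100 = 143 \cdot 5 \cdot 0 \left(-2\right) - 100 = 143 \cdot 0 - 100 = 0 - 100 = -100$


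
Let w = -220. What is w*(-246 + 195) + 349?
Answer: 11569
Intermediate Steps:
w*(-246 + 195) + 349 = -220*(-246 + 195) + 349 = -220*(-51) + 349 = 11220 + 349 = 11569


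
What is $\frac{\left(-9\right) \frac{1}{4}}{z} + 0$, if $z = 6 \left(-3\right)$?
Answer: $\frac{1}{8} \approx 0.125$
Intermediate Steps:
$z = -18$
$\frac{\left(-9\right) \frac{1}{4}}{z} + 0 = \frac{\left(-9\right) \frac{1}{4}}{-18} + 0 = \left(-9\right) \frac{1}{4} \left(- \frac{1}{18}\right) + 0 = \left(- \frac{9}{4}\right) \left(- \frac{1}{18}\right) + 0 = \frac{1}{8} + 0 = \frac{1}{8}$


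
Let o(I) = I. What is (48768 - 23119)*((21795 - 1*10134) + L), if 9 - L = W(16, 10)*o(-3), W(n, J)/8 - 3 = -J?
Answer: 295014798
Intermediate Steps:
W(n, J) = 24 - 8*J (W(n, J) = 24 + 8*(-J) = 24 - 8*J)
L = -159 (L = 9 - (24 - 8*10)*(-3) = 9 - (24 - 80)*(-3) = 9 - (-56)*(-3) = 9 - 1*168 = 9 - 168 = -159)
(48768 - 23119)*((21795 - 1*10134) + L) = (48768 - 23119)*((21795 - 1*10134) - 159) = 25649*((21795 - 10134) - 159) = 25649*(11661 - 159) = 25649*11502 = 295014798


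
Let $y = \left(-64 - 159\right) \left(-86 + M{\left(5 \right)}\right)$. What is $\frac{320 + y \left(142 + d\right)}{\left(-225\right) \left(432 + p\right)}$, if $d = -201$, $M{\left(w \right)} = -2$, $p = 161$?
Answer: $\frac{385832}{44475} \approx 8.6753$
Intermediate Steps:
$y = 19624$ ($y = \left(-64 - 159\right) \left(-86 - 2\right) = \left(-223\right) \left(-88\right) = 19624$)
$\frac{320 + y \left(142 + d\right)}{\left(-225\right) \left(432 + p\right)} = \frac{320 + 19624 \left(142 - 201\right)}{\left(-225\right) \left(432 + 161\right)} = \frac{320 + 19624 \left(-59\right)}{\left(-225\right) 593} = \frac{320 - 1157816}{-133425} = \left(-1157496\right) \left(- \frac{1}{133425}\right) = \frac{385832}{44475}$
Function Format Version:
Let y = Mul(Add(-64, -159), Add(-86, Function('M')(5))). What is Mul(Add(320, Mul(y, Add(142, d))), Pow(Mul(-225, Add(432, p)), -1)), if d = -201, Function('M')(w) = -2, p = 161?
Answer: Rational(385832, 44475) ≈ 8.6753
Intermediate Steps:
y = 19624 (y = Mul(Add(-64, -159), Add(-86, -2)) = Mul(-223, -88) = 19624)
Mul(Add(320, Mul(y, Add(142, d))), Pow(Mul(-225, Add(432, p)), -1)) = Mul(Add(320, Mul(19624, Add(142, -201))), Pow(Mul(-225, Add(432, 161)), -1)) = Mul(Add(320, Mul(19624, -59)), Pow(Mul(-225, 593), -1)) = Mul(Add(320, -1157816), Pow(-133425, -1)) = Mul(-1157496, Rational(-1, 133425)) = Rational(385832, 44475)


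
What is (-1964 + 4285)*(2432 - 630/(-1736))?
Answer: 700043773/124 ≈ 5.6455e+6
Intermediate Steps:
(-1964 + 4285)*(2432 - 630/(-1736)) = 2321*(2432 - 630*(-1/1736)) = 2321*(2432 + 45/124) = 2321*(301613/124) = 700043773/124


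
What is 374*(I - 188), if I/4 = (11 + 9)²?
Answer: 528088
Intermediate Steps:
I = 1600 (I = 4*(11 + 9)² = 4*20² = 4*400 = 1600)
374*(I - 188) = 374*(1600 - 188) = 374*1412 = 528088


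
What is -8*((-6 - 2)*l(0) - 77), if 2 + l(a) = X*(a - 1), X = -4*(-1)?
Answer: 232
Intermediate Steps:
X = 4
l(a) = -6 + 4*a (l(a) = -2 + 4*(a - 1) = -2 + 4*(-1 + a) = -2 + (-4 + 4*a) = -6 + 4*a)
-8*((-6 - 2)*l(0) - 77) = -8*((-6 - 2)*(-6 + 4*0) - 77) = -8*(-8*(-6 + 0) - 77) = -8*(-8*(-6) - 77) = -8*(48 - 77) = -8*(-29) = 232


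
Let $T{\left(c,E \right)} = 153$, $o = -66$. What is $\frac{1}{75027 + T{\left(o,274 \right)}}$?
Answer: $\frac{1}{75180} \approx 1.3301 \cdot 10^{-5}$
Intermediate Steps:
$\frac{1}{75027 + T{\left(o,274 \right)}} = \frac{1}{75027 + 153} = \frac{1}{75180}$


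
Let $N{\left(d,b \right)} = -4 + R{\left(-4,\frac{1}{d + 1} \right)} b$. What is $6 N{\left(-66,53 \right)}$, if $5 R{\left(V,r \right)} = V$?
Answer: $- \frac{1392}{5} \approx -278.4$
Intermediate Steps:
$R{\left(V,r \right)} = \frac{V}{5}$
$N{\left(d,b \right)} = -4 - \frac{4 b}{5}$ ($N{\left(d,b \right)} = -4 + \frac{1}{5} \left(-4\right) b = -4 - \frac{4 b}{5}$)
$6 N{\left(-66,53 \right)} = 6 \left(-4 - \frac{212}{5}\right) = 6 \left(- \frac{232}{5}\right) = - \frac{1392}{5}$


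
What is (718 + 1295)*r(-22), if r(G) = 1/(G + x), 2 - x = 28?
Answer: -671/16 ≈ -41.938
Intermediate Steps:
x = -26 (x = 2 - 1*28 = 2 - 28 = -26)
r(G) = 1/(-26 + G) (r(G) = 1/(G - 26) = 1/(-26 + G))
(718 + 1295)*r(-22) = (718 + 1295)/(-26 - 22) = 2013/(-48) = 2013*(-1/48) = -671/16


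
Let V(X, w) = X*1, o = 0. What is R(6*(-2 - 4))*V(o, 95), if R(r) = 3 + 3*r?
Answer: 0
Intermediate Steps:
V(X, w) = X
R(6*(-2 - 4))*V(o, 95) = (3 + 3*(6*(-2 - 4)))*0 = (3 + 3*(6*(-6)))*0 = (3 + 3*(-36))*0 = (3 - 108)*0 = -105*0 = 0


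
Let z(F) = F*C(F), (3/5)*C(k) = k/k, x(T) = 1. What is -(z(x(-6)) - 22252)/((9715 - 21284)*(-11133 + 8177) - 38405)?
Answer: 66751/102478677 ≈ 0.00065137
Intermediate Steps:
C(k) = 5/3 (C(k) = 5*(k/k)/3 = (5/3)*1 = 5/3)
z(F) = 5*F/3 (z(F) = F*(5/3) = 5*F/3)
-(z(x(-6)) - 22252)/((9715 - 21284)*(-11133 + 8177) - 38405) = -((5/3)*1 - 22252)/((9715 - 21284)*(-11133 + 8177) - 38405) = -(5/3 - 22252)/(-11569*(-2956) - 38405) = -(-66751)/(3*(34197964 - 38405)) = -(-66751)/(3*34159559) = -1*(-66751/102478677) = 66751/102478677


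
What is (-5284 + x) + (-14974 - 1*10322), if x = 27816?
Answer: -2764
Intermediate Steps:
(-5284 + x) + (-14974 - 1*10322) = (-5284 + 27816) + (-14974 - 1*10322) = 22532 + (-14974 - 10322) = 22532 - 25296 = -2764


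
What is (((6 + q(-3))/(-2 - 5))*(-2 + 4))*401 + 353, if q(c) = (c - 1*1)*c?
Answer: -11965/7 ≈ -1709.3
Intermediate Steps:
q(c) = c*(-1 + c) (q(c) = (c - 1)*c = (-1 + c)*c = c*(-1 + c))
(((6 + q(-3))/(-2 - 5))*(-2 + 4))*401 + 353 = (((6 - 3*(-1 - 3))/(-2 - 5))*(-2 + 4))*401 + 353 = (((6 - 3*(-4))/(-7))*2)*401 + 353 = (((6 + 12)*(-⅐))*2)*401 + 353 = ((18*(-⅐))*2)*401 + 353 = -18/7*2*401 + 353 = -36/7*401 + 353 = -14436/7 + 353 = -11965/7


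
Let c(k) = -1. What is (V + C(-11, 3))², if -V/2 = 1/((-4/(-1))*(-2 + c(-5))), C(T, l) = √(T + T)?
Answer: -791/36 + I*√22/3 ≈ -21.972 + 1.5635*I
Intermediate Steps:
C(T, l) = √2*√T (C(T, l) = √(2*T) = √2*√T)
V = ⅙ (V = -2*1/(4*(-2 - 1)) = -2/(-4*(-1)*(-3)) = -2/(4*(-3)) = -2/(-12) = -2*(-1/12) = ⅙ ≈ 0.16667)
(V + C(-11, 3))² = (⅙ + √2*√(-11))² = (⅙ + √2*(I*√11))² = (⅙ + I*√22)²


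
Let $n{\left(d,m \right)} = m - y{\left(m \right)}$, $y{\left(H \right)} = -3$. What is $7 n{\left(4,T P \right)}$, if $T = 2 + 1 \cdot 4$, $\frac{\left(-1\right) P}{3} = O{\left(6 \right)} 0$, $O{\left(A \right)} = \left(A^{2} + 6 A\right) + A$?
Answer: $21$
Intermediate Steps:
$O{\left(A \right)} = A^{2} + 7 A$
$P = 0$ ($P = - 3 \cdot 6 \left(7 + 6\right) 0 = - 3 \cdot 6 \cdot 13 \cdot 0 = - 3 \cdot 78 \cdot 0 = \left(-3\right) 0 = 0$)
$T = 6$ ($T = 2 + 4 = 6$)
$n{\left(d,m \right)} = 3 + m$ ($n{\left(d,m \right)} = m - -3 = m + 3 = 3 + m$)
$7 n{\left(4,T P \right)} = 7 \left(3 + 6 \cdot 0\right) = 7 \left(3 + 0\right) = 7 \cdot 3 = 21$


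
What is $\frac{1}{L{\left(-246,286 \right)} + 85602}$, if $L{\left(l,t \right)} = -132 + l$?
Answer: $\frac{1}{85224} \approx 1.1734 \cdot 10^{-5}$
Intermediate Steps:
$\frac{1}{L{\left(-246,286 \right)} + 85602} = \frac{1}{\left(-132 - 246\right) + 85602} = \frac{1}{-378 + 85602} = \frac{1}{85224}$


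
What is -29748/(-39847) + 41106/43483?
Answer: 2931483066/1732667101 ≈ 1.6919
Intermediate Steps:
-29748/(-39847) + 41106/43483 = -29748*(-1/39847) + 41106*(1/43483) = 29748/39847 + 41106/43483 = 2931483066/1732667101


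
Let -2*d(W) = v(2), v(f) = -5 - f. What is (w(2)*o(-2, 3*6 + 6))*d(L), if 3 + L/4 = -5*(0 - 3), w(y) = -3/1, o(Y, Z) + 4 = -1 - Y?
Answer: 63/2 ≈ 31.500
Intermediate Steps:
o(Y, Z) = -5 - Y (o(Y, Z) = -4 + (-1 - Y) = -5 - Y)
w(y) = -3 (w(y) = -3*1 = -3)
L = 48 (L = -12 + 4*(-5*(0 - 3)) = -12 + 4*(-5*(-3)) = -12 + 4*15 = -12 + 60 = 48)
d(W) = 7/2 (d(W) = -(-5 - 1*2)/2 = -(-5 - 2)/2 = -½*(-7) = 7/2)
(w(2)*o(-2, 3*6 + 6))*d(L) = -3*(-5 - 1*(-2))*(7/2) = -3*(-5 + 2)*(7/2) = -3*(-3)*(7/2) = 9*(7/2) = 63/2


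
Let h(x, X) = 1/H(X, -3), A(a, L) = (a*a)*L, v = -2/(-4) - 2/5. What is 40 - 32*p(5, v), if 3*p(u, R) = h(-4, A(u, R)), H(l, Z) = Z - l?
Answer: 1384/33 ≈ 41.939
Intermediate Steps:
v = ⅒ (v = -2*(-¼) - 2*⅕ = ½ - ⅖ = ⅒ ≈ 0.10000)
A(a, L) = L*a² (A(a, L) = a²*L = L*a²)
h(x, X) = 1/(-3 - X)
p(u, R) = -1/(3*(3 + R*u²)) (p(u, R) = (-1/(3 + R*u²))/3 = -1/(3*(3 + R*u²)))
40 - 32*p(5, v) = 40 - (-32)/(9 + 3*(⅒)*5²) = 40 - (-32)/(9 + 3*(⅒)*25) = 40 - (-32)/(9 + 15/2) = 40 - (-32)/33/2 = 40 - (-32)*2/33 = 40 - 32*(-2/33) = 40 + 64/33 = 1384/33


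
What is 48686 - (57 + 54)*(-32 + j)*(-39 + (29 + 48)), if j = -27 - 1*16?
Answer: 365036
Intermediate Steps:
j = -43 (j = -27 - 16 = -43)
48686 - (57 + 54)*(-32 + j)*(-39 + (29 + 48)) = 48686 - (57 + 54)*(-32 - 43)*(-39 + (29 + 48)) = 48686 - 111*(-75)*(-39 + 77) = 48686 - (-8325)*38 = 48686 - 1*(-316350) = 48686 + 316350 = 365036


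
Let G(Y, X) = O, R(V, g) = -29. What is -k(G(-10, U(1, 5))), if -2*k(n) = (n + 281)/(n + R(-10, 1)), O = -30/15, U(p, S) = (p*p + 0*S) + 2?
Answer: -9/2 ≈ -4.5000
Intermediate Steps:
U(p, S) = 2 + p**2 (U(p, S) = (p**2 + 0) + 2 = p**2 + 2 = 2 + p**2)
O = -2 (O = -30*1/15 = -2)
G(Y, X) = -2
k(n) = -(281 + n)/(2*(-29 + n)) (k(n) = -(n + 281)/(2*(n - 29)) = -(281 + n)/(2*(-29 + n)))
-k(G(-10, U(1, 5))) = -(-281 - 1*(-2))/(2*(-29 - 2)) = -(-281 + 2)/(2*(-31)) = -(-1)*(-279)/(2*31) = -1*9/2 = -9/2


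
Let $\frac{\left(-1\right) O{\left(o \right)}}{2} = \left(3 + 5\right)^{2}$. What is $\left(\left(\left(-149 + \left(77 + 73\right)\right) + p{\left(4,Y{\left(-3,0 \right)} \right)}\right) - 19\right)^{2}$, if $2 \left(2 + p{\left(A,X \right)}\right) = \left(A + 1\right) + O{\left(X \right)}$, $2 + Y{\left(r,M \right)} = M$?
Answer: $\frac{26569}{4} \approx 6642.3$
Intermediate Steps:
$O{\left(o \right)} = -128$ ($O{\left(o \right)} = - 2 \left(3 + 5\right)^{2} = - 2 \cdot 8^{2} = \left(-2\right) 64 = -128$)
$Y{\left(r,M \right)} = -2 + M$
$p{\left(A,X \right)} = - \frac{131}{2} + \frac{A}{2}$ ($p{\left(A,X \right)} = -2 + \frac{\left(A + 1\right) - 128}{2} = -2 + \frac{\left(1 + A\right) - 128}{2} = -2 + \frac{-127 + A}{2} = -2 + \left(- \frac{127}{2} + \frac{A}{2}\right) = - \frac{131}{2} + \frac{A}{2}$)
$\left(\left(\left(-149 + \left(77 + 73\right)\right) + p{\left(4,Y{\left(-3,0 \right)} \right)}\right) - 19\right)^{2} = \left(\left(\left(-149 + \left(77 + 73\right)\right) + \left(- \frac{131}{2} + \frac{1}{2} \cdot 4\right)\right) - 19\right)^{2} = \left(\left(\left(-149 + 150\right) + \left(- \frac{131}{2} + 2\right)\right) - 19\right)^{2} = \left(\left(1 - \frac{127}{2}\right) - 19\right)^{2} = \left(- \frac{125}{2} - 19\right)^{2} = \left(- \frac{163}{2}\right)^{2} = \frac{26569}{4}$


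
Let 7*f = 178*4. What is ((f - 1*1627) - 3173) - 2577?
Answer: -50927/7 ≈ -7275.3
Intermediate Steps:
f = 712/7 (f = (178*4)/7 = (⅐)*712 = 712/7 ≈ 101.71)
((f - 1*1627) - 3173) - 2577 = ((712/7 - 1*1627) - 3173) - 2577 = ((712/7 - 1627) - 3173) - 2577 = (-10677/7 - 3173) - 2577 = -32888/7 - 2577 = -50927/7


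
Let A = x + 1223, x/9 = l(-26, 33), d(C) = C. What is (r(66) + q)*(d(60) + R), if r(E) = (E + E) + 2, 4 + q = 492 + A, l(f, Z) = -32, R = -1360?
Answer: -2024100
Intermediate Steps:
x = -288 (x = 9*(-32) = -288)
A = 935 (A = -288 + 1223 = 935)
q = 1423 (q = -4 + (492 + 935) = -4 + 1427 = 1423)
r(E) = 2 + 2*E (r(E) = 2*E + 2 = 2 + 2*E)
(r(66) + q)*(d(60) + R) = ((2 + 2*66) + 1423)*(60 - 1360) = ((2 + 132) + 1423)*(-1300) = (134 + 1423)*(-1300) = 1557*(-1300) = -2024100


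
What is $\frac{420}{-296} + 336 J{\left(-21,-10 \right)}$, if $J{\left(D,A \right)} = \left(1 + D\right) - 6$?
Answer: $- \frac{646569}{74} \approx -8737.4$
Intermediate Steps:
$J{\left(D,A \right)} = -5 + D$
$\frac{420}{-296} + 336 J{\left(-21,-10 \right)} = \frac{420}{-296} + 336 \left(-5 - 21\right) = 420 \left(- \frac{1}{296}\right) + 336 \left(-26\right) = - \frac{105}{74} - 8736 = - \frac{646569}{74}$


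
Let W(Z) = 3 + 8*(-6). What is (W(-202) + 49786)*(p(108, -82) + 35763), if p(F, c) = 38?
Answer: 1780777541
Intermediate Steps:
W(Z) = -45 (W(Z) = 3 - 48 = -45)
(W(-202) + 49786)*(p(108, -82) + 35763) = (-45 + 49786)*(38 + 35763) = 49741*35801 = 1780777541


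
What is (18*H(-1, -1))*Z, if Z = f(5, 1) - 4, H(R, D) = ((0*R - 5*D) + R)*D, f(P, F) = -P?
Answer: 648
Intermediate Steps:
H(R, D) = D*(R - 5*D) (H(R, D) = ((0 - 5*D) + R)*D = (-5*D + R)*D = (R - 5*D)*D = D*(R - 5*D))
Z = -9 (Z = -1*5 - 4 = -5 - 4 = -9)
(18*H(-1, -1))*Z = (18*(-(-1 - 5*(-1))))*(-9) = (18*(-(-1 + 5)))*(-9) = (18*(-1*4))*(-9) = (18*(-4))*(-9) = -72*(-9) = 648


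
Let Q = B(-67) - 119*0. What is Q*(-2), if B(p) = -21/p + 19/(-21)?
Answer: 1664/1407 ≈ 1.1827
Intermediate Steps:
B(p) = -19/21 - 21/p (B(p) = -21/p + 19*(-1/21) = -21/p - 19/21 = -19/21 - 21/p)
Q = -832/1407 (Q = (-19/21 - 21/(-67)) - 119*0 = (-19/21 - 21*(-1/67)) + 0 = (-19/21 + 21/67) + 0 = -832/1407 + 0 = -832/1407 ≈ -0.59133)
Q*(-2) = -832/1407*(-2) = 1664/1407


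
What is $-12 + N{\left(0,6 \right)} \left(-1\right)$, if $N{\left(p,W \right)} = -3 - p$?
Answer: $-9$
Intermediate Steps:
$-12 + N{\left(0,6 \right)} \left(-1\right) = -12 + \left(-3 - 0\right) \left(-1\right) = -12 + \left(-3 + 0\right) \left(-1\right) = -12 - -3 = -12 + 3 = -9$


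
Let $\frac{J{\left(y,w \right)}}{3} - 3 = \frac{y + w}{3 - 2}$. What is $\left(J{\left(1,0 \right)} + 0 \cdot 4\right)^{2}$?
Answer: $144$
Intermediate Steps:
$J{\left(y,w \right)} = 9 + 3 w + 3 y$ ($J{\left(y,w \right)} = 9 + 3 \frac{y + w}{3 - 2} = 9 + 3 \frac{w + y}{1} = 9 + 3 \left(w + y\right) 1 = 9 + 3 \left(w + y\right) = 9 + \left(3 w + 3 y\right) = 9 + 3 w + 3 y$)
$\left(J{\left(1,0 \right)} + 0 \cdot 4\right)^{2} = \left(\left(9 + 3 \cdot 0 + 3 \cdot 1\right) + 0 \cdot 4\right)^{2} = \left(\left(9 + 0 + 3\right) + 0\right)^{2} = \left(12 + 0\right)^{2} = 12^{2} = 144$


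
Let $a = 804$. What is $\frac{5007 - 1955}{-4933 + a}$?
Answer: $- \frac{3052}{4129} \approx -0.73916$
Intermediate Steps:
$\frac{5007 - 1955}{-4933 + a} = \frac{5007 - 1955}{-4933 + 804} = \frac{3052}{-4129} = 3052 \left(- \frac{1}{4129}\right) = - \frac{3052}{4129}$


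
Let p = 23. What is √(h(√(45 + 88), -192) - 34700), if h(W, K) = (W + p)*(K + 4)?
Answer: 2*√(-9756 - 47*√133) ≈ 202.96*I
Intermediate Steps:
h(W, K) = (4 + K)*(23 + W) (h(W, K) = (W + 23)*(K + 4) = (23 + W)*(4 + K) = (4 + K)*(23 + W))
√(h(√(45 + 88), -192) - 34700) = √((92 + 4*√(45 + 88) + 23*(-192) - 192*√(45 + 88)) - 34700) = √((92 + 4*√133 - 4416 - 192*√133) - 34700) = √((-4324 - 188*√133) - 34700) = √(-39024 - 188*√133)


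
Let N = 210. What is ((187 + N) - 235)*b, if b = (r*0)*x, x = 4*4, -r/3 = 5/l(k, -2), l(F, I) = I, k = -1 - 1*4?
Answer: 0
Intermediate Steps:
k = -5 (k = -1 - 4 = -5)
r = 15/2 (r = -15/(-2) = -15*(-1)/2 = -3*(-5/2) = 15/2 ≈ 7.5000)
x = 16
b = 0 (b = ((15/2)*0)*16 = 0*16 = 0)
((187 + N) - 235)*b = ((187 + 210) - 235)*0 = (397 - 235)*0 = 162*0 = 0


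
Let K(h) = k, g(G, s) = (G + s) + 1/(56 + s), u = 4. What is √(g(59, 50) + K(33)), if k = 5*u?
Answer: 5*√57982/106 ≈ 11.358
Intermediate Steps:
g(G, s) = G + s + 1/(56 + s)
k = 20 (k = 5*4 = 20)
K(h) = 20
√(g(59, 50) + K(33)) = √((1 + 50² + 56*59 + 56*50 + 59*50)/(56 + 50) + 20) = √((1 + 2500 + 3304 + 2800 + 2950)/106 + 20) = √((1/106)*11555 + 20) = √(11555/106 + 20) = √(13675/106) = 5*√57982/106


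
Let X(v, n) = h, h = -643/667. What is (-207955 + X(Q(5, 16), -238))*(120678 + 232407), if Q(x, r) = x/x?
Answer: -48975229747380/667 ≈ -7.3426e+10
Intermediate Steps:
Q(x, r) = 1
h = -643/667 (h = -643*1/667 = -643/667 ≈ -0.96402)
X(v, n) = -643/667
(-207955 + X(Q(5, 16), -238))*(120678 + 232407) = (-207955 - 643/667)*(120678 + 232407) = -138706628/667*353085 = -48975229747380/667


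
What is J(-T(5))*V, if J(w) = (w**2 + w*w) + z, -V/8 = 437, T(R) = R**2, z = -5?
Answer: -4352520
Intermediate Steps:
V = -3496 (V = -8*437 = -3496)
J(w) = -5 + 2*w**2 (J(w) = (w**2 + w*w) - 5 = (w**2 + w**2) - 5 = 2*w**2 - 5 = -5 + 2*w**2)
J(-T(5))*V = (-5 + 2*(-1*5**2)**2)*(-3496) = (-5 + 2*(-1*25)**2)*(-3496) = (-5 + 2*(-25)**2)*(-3496) = (-5 + 2*625)*(-3496) = (-5 + 1250)*(-3496) = 1245*(-3496) = -4352520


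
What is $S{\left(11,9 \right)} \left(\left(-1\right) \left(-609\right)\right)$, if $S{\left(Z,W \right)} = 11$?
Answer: $6699$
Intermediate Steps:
$S{\left(11,9 \right)} \left(\left(-1\right) \left(-609\right)\right) = 11 \left(\left(-1\right) \left(-609\right)\right) = 11 \cdot 609 = 6699$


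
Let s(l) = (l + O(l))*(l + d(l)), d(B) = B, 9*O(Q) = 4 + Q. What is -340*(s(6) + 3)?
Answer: -90100/3 ≈ -30033.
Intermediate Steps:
O(Q) = 4/9 + Q/9 (O(Q) = (4 + Q)/9 = 4/9 + Q/9)
s(l) = 2*l*(4/9 + 10*l/9) (s(l) = (l + (4/9 + l/9))*(l + l) = (4/9 + 10*l/9)*(2*l) = 2*l*(4/9 + 10*l/9))
-340*(s(6) + 3) = -340*((4/9)*6*(2 + 5*6) + 3) = -340*((4/9)*6*(2 + 30) + 3) = -340*((4/9)*6*32 + 3) = -340*(256/3 + 3) = -340*265/3 = -90100/3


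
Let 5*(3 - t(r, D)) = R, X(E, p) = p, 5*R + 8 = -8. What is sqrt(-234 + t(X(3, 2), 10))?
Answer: I*sqrt(5759)/5 ≈ 15.178*I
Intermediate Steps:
R = -16/5 (R = -8/5 + (1/5)*(-8) = -8/5 - 8/5 = -16/5 ≈ -3.2000)
t(r, D) = 91/25 (t(r, D) = 3 - 1/5*(-16/5) = 3 + 16/25 = 91/25)
sqrt(-234 + t(X(3, 2), 10)) = sqrt(-234 + 91/25) = sqrt(-5759/25) = I*sqrt(5759)/5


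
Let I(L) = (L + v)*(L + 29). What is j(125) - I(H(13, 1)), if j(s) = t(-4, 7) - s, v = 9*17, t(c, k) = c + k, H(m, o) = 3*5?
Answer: -7514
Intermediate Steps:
H(m, o) = 15
v = 153
j(s) = 3 - s (j(s) = (-4 + 7) - s = 3 - s)
I(L) = (29 + L)*(153 + L) (I(L) = (L + 153)*(L + 29) = (153 + L)*(29 + L) = (29 + L)*(153 + L))
j(125) - I(H(13, 1)) = (3 - 1*125) - (4437 + 15² + 182*15) = (3 - 125) - (4437 + 225 + 2730) = -122 - 1*7392 = -122 - 7392 = -7514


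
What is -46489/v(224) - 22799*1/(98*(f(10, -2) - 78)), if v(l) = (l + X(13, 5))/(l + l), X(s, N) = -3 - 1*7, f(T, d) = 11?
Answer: -9767548269/100366 ≈ -97319.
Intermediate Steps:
X(s, N) = -10 (X(s, N) = -3 - 7 = -10)
v(l) = (-10 + l)/(2*l) (v(l) = (l - 10)/(l + l) = (-10 + l)/((2*l)) = (-10 + l)*(1/(2*l)) = (-10 + l)/(2*l))
-46489/v(224) - 22799*1/(98*(f(10, -2) - 78)) = -46489*448/(-10 + 224) - 22799*1/(98*(11 - 78)) = -46489/((½)*(1/224)*214) - 22799/((-67*98)) = -46489/107/224 - 22799/(-6566) = -46489*224/107 - 22799*(-1/6566) = -10413536/107 + 3257/938 = -9767548269/100366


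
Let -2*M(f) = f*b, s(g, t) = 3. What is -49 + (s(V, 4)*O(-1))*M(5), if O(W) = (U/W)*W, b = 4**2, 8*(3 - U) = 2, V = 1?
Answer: -379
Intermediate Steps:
U = 11/4 (U = 3 - 1/8*2 = 3 - 1/4 = 11/4 ≈ 2.7500)
b = 16
M(f) = -8*f (M(f) = -f*16/2 = -8*f)
O(W) = 11/4 (O(W) = (11/(4*W))*W = 11/4)
-49 + (s(V, 4)*O(-1))*M(5) = -49 + (3*(11/4))*(-8*5) = -49 + (33/4)*(-40) = -49 - 330 = -379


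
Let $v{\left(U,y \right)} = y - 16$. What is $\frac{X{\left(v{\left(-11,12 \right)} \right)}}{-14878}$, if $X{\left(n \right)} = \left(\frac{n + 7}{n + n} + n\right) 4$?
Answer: $\frac{35}{29756} \approx 0.0011762$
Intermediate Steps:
$v{\left(U,y \right)} = -16 + y$
$X{\left(n \right)} = 4 n + \frac{2 \left(7 + n\right)}{n}$ ($X{\left(n \right)} = \left(\frac{7 + n}{2 n} + n\right) 4 = \left(n + \frac{7 + n}{2 n}\right) 4 = 4 n + \frac{2 \left(7 + n\right)}{n}$)
$\frac{X{\left(v{\left(-11,12 \right)} \right)}}{-14878} = \frac{2 + 4 \left(-16 + 12\right) + \frac{14}{-16 + 12}}{-14878} = \left(2 + 4 \left(-4\right) + \frac{14}{-4}\right) \left(- \frac{1}{14878}\right) = \left(2 - 16 + 14 \left(- \frac{1}{4}\right)\right) \left(- \frac{1}{14878}\right) = \left(2 - 16 - \frac{7}{2}\right) \left(- \frac{1}{14878}\right) = \left(- \frac{35}{2}\right) \left(- \frac{1}{14878}\right) = \frac{35}{29756}$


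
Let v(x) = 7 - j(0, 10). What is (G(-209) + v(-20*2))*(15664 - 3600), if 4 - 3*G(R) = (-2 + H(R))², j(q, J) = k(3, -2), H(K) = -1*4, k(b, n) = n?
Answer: -60320/3 ≈ -20107.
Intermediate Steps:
H(K) = -4
j(q, J) = -2
G(R) = -32/3 (G(R) = 4/3 - (-2 - 4)²/3 = 4/3 - ⅓*(-6)² = 4/3 - ⅓*36 = 4/3 - 12 = -32/3)
v(x) = 9 (v(x) = 7 - 1*(-2) = 7 + 2 = 9)
(G(-209) + v(-20*2))*(15664 - 3600) = (-32/3 + 9)*(15664 - 3600) = -5/3*12064 = -60320/3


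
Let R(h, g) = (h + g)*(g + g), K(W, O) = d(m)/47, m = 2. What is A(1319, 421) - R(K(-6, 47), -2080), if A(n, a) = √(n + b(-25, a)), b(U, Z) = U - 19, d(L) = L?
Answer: -406673280/47 + 5*√51 ≈ -8.6526e+6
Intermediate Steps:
K(W, O) = 2/47
b(U, Z) = -19 + U
R(h, g) = 2*g*(g + h) (R(h, g) = (g + h)*(2*g) = 2*g*(g + h))
A(n, a) = √(-44 + n) (A(n, a) = √(n + (-19 - 25)) = √(n - 44) = √(-44 + n))
A(1319, 421) - R(K(-6, 47), -2080) = √(-44 + 1319) - 2*(-2080)*(-2080 + 2/47) = √1275 - 2*(-2080)*(-97758)/47 = 5*√51 - 1*406673280/47 = 5*√51 - 406673280/47 = -406673280/47 + 5*√51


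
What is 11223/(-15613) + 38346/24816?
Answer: 4851305/5870488 ≈ 0.82639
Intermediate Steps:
11223/(-15613) + 38346/24816 = 11223*(-1/15613) + 38346*(1/24816) = -11223/15613 + 581/376 = 4851305/5870488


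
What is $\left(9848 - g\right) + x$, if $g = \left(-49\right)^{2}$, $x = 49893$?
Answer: $57340$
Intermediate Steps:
$g = 2401$
$\left(9848 - g\right) + x = \left(9848 - 2401\right) + 49893 = 7447 + 49893 = 57340$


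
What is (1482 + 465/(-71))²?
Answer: 10974029049/5041 ≈ 2.1770e+6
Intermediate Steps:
(1482 + 465/(-71))² = (1482 + 465*(-1/71))² = (1482 - 465/71)² = (104757/71)² = 10974029049/5041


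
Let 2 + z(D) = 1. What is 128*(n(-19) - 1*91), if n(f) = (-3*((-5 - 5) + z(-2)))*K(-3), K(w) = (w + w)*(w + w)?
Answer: 140416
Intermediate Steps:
z(D) = -1 (z(D) = -2 + 1 = -1)
K(w) = 4*w**2 (K(w) = (2*w)*(2*w) = 4*w**2)
n(f) = 1188 (n(f) = (-3*((-5 - 5) - 1))*(4*(-3)**2) = (-3*(-10 - 1))*(4*9) = -3*(-11)*36 = 33*36 = 1188)
128*(n(-19) - 1*91) = 128*(1188 - 1*91) = 128*(1188 - 91) = 128*1097 = 140416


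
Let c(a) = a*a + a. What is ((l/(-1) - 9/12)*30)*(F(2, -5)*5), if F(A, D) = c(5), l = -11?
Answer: 46125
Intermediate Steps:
c(a) = a + a**2 (c(a) = a**2 + a = a + a**2)
F(A, D) = 30 (F(A, D) = 5*(1 + 5) = 5*6 = 30)
((l/(-1) - 9/12)*30)*(F(2, -5)*5) = ((-11/(-1) - 9/12)*30)*(30*5) = ((-11*(-1) - 9*1/12)*30)*150 = ((11 - 3/4)*30)*150 = ((41/4)*30)*150 = (615/2)*150 = 46125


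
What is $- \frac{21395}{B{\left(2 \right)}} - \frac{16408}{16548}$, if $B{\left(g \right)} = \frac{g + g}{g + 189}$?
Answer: $- \frac{2415091339}{2364} \approx -1.0216 \cdot 10^{6}$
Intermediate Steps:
$B{\left(g \right)} = \frac{2 g}{189 + g}$
$- \frac{21395}{B{\left(2 \right)}} - \frac{16408}{16548} = - \frac{21395}{2 \cdot 2 \frac{1}{189 + 2}} - \frac{16408}{16548} = - \frac{21395}{2 \cdot 2 \cdot \frac{1}{191}} - \frac{586}{591} = - \frac{21395}{\frac{4}{191}} - \frac{586}{591} = \left(-21395\right) \frac{191}{4} - \frac{586}{591} = - \frac{4086445}{4} - \frac{586}{591} = - \frac{2415091339}{2364}$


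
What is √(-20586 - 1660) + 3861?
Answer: 3861 + 7*I*√454 ≈ 3861.0 + 149.15*I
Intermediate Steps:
√(-20586 - 1660) + 3861 = √(-22246) + 3861 = 7*I*√454 + 3861 = 3861 + 7*I*√454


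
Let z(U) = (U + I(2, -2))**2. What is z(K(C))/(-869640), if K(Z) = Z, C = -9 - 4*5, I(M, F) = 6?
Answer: -529/869640 ≈ -0.00060830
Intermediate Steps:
C = -29 (C = -9 - 1*20 = -9 - 20 = -29)
z(U) = (6 + U)**2 (z(U) = (U + 6)**2 = (6 + U)**2)
z(K(C))/(-869640) = (6 - 29)**2/(-869640) = (-23)**2*(-1/869640) = 529*(-1/869640) = -529/869640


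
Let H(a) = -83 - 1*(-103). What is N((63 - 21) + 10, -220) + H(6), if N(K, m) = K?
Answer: 72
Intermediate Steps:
H(a) = 20 (H(a) = -83 + 103 = 20)
N((63 - 21) + 10, -220) + H(6) = ((63 - 21) + 10) + 20 = (42 + 10) + 20 = 52 + 20 = 72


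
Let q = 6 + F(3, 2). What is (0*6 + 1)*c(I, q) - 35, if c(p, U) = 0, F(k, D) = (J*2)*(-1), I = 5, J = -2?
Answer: -35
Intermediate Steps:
F(k, D) = 4 (F(k, D) = -2*2*(-1) = -4*(-1) = 4)
q = 10 (q = 6 + 4 = 10)
(0*6 + 1)*c(I, q) - 35 = (0*6 + 1)*0 - 35 = (0 + 1)*0 - 35 = 1*0 - 35 = 0 - 35 = -35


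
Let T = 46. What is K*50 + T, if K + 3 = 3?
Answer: 46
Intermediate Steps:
K = 0 (K = -3 + 3 = 0)
K*50 + T = 0*50 + 46 = 0 + 46 = 46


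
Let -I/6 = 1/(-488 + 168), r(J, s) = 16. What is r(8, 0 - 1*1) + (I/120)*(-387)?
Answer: 102013/6400 ≈ 15.940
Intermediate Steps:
I = 3/160 (I = -6/(-488 + 168) = -6/(-320) = -6*(-1/320) = 3/160 ≈ 0.018750)
r(8, 0 - 1*1) + (I/120)*(-387) = 16 + ((3/160)/120)*(-387) = 16 + ((3/160)*(1/120))*(-387) = 16 + (1/6400)*(-387) = 16 - 387/6400 = 102013/6400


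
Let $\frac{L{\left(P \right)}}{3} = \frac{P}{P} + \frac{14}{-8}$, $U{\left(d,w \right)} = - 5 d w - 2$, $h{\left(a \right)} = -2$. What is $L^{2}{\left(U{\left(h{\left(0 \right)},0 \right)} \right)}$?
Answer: $\frac{81}{16} \approx 5.0625$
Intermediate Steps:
$U{\left(d,w \right)} = -2 - 5 d w$ ($U{\left(d,w \right)} = - 5 d w - 2 = -2 - 5 d w$)
$L{\left(P \right)} = - \frac{9}{4}$ ($L{\left(P \right)} = 3 \left(\frac{P}{P} + \frac{14}{-8}\right) = 3 \left(1 + 14 \left(- \frac{1}{8}\right)\right) = 3 \left(1 - \frac{7}{4}\right) = 3 \left(- \frac{3}{4}\right) = - \frac{9}{4}$)
$L^{2}{\left(U{\left(h{\left(0 \right)},0 \right)} \right)} = \left(- \frac{9}{4}\right)^{2} = \frac{81}{16}$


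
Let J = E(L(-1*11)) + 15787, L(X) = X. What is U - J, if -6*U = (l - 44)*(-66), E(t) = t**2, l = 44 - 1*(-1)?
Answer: -15897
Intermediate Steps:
l = 45 (l = 44 + 1 = 45)
U = 11 (U = -(45 - 44)*(-66)/6 = -(-66)/6 = -1/6*(-66) = 11)
J = 15908 (J = (-1*11)**2 + 15787 = (-11)**2 + 15787 = 121 + 15787 = 15908)
U - J = 11 - 1*15908 = 11 - 15908 = -15897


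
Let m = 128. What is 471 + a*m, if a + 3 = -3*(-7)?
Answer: 2775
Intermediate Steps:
a = 18 (a = -3 - 3*(-7) = -3 + 21 = 18)
471 + a*m = 471 + 18*128 = 471 + 2304 = 2775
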